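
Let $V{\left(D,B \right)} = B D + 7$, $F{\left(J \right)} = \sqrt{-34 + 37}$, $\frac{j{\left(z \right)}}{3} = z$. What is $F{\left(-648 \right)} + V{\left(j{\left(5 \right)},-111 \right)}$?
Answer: $-1658 + \sqrt{3} \approx -1656.3$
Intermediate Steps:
$j{\left(z \right)} = 3 z$
$F{\left(J \right)} = \sqrt{3}$
$V{\left(D,B \right)} = 7 + B D$
$F{\left(-648 \right)} + V{\left(j{\left(5 \right)},-111 \right)} = \sqrt{3} + \left(7 - 111 \cdot 3 \cdot 5\right) = \sqrt{3} + \left(7 - 1665\right) = \sqrt{3} - 1658 = -1658 + \sqrt{3}$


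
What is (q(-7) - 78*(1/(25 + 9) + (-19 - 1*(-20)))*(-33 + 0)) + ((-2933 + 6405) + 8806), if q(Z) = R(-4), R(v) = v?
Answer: 253703/17 ≈ 14924.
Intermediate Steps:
q(Z) = -4
(q(-7) - 78*(1/(25 + 9) + (-19 - 1*(-20)))*(-33 + 0)) + ((-2933 + 6405) + 8806) = (-4 - 78*(1/(25 + 9) + (-19 - 1*(-20)))*(-33 + 0)) + ((-2933 + 6405) + 8806) = (-4 - 78*(1/34 + (-19 + 20))*(-33)) + (3472 + 8806) = (-4 - 78*(1/34 + 1)*(-33)) + 12278 = (-4 - 1365*(-33)/17) + 12278 = (-4 - 78*(-1155/34)) + 12278 = (-4 + 45045/17) + 12278 = 44977/17 + 12278 = 253703/17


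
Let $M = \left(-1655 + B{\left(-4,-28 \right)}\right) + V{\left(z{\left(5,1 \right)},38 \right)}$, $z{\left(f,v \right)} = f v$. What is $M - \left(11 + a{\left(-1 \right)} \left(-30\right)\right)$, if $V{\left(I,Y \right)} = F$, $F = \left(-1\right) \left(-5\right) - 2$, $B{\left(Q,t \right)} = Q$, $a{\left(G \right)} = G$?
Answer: $-1697$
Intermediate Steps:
$F = 3$ ($F = 5 - 2 = 3$)
$V{\left(I,Y \right)} = 3$
$M = -1656$ ($M = \left(-1655 - 4\right) + 3 = -1659 + 3 = -1656$)
$M - \left(11 + a{\left(-1 \right)} \left(-30\right)\right) = -1656 - \left(11 - -30\right) = -1656 - \left(11 + 30\right) = -1656 - 41 = -1697$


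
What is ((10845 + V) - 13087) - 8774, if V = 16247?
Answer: 5231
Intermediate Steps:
((10845 + V) - 13087) - 8774 = ((10845 + 16247) - 13087) - 8774 = (27092 - 13087) - 8774 = 14005 - 8774 = 5231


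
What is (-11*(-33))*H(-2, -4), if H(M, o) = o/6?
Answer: -242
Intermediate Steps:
H(M, o) = o/6 (H(M, o) = o*(1/6) = o/6)
(-11*(-33))*H(-2, -4) = (-11*(-33))*((1/6)*(-4)) = 363*(-2/3) = -242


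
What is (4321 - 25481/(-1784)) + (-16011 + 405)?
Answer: -20106959/1784 ≈ -11271.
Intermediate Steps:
(4321 - 25481/(-1784)) + (-16011 + 405) = (4321 - 25481*(-1/1784)) - 15606 = (4321 + 25481/1784) - 15606 = 7734145/1784 - 15606 = -20106959/1784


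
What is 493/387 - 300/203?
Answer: -16021/78561 ≈ -0.20393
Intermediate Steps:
493/387 - 300/203 = -16021/78561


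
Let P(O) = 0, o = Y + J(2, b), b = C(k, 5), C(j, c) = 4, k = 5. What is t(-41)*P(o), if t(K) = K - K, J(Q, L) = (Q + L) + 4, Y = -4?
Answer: 0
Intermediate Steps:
b = 4
J(Q, L) = 4 + L + Q (J(Q, L) = (L + Q) + 4 = 4 + L + Q)
o = 6 (o = -4 + (4 + 4 + 2) = -4 + 10 = 6)
t(K) = 0
t(-41)*P(o) = 0*0 = 0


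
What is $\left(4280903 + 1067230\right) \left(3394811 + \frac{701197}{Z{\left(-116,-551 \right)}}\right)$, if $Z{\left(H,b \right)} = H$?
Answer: $\frac{2102334390776907}{116} \approx 1.8124 \cdot 10^{13}$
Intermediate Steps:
$\left(4280903 + 1067230\right) \left(3394811 + \frac{701197}{Z{\left(-116,-551 \right)}}\right) = \left(4280903 + 1067230\right) \left(3394811 + \frac{701197}{-116}\right) = 5348133 \left(3394811 + 701197 \left(- \frac{1}{116}\right)\right) = 5348133 \left(3394811 - \frac{701197}{116}\right) = 5348133 \cdot \frac{393096879}{116} = \frac{2102334390776907}{116}$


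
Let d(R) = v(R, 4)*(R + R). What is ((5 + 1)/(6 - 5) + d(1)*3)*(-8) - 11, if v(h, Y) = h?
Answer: -107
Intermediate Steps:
d(R) = 2*R**2 (d(R) = R*(R + R) = R*(2*R) = 2*R**2)
((5 + 1)/(6 - 5) + d(1)*3)*(-8) - 11 = ((5 + 1)/(6 - 5) + (2*1**2)*3)*(-8) - 11 = (6/1 + (2*1)*3)*(-8) - 11 = (6*1 + 2*3)*(-8) - 11 = (6 + 6)*(-8) - 11 = 12*(-8) - 11 = -96 - 11 = -107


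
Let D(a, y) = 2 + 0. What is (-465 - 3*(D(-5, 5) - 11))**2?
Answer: 191844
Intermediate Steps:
D(a, y) = 2
(-465 - 3*(D(-5, 5) - 11))**2 = (-465 - 3*(2 - 11))**2 = (-465 - 3*(-9))**2 = (-465 + 27)**2 = (-438)**2 = 191844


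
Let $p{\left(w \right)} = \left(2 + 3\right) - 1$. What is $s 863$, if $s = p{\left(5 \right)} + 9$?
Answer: $11219$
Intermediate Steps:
$p{\left(w \right)} = 4$ ($p{\left(w \right)} = 5 - 1 = 4$)
$s = 13$ ($s = 4 + 9 = 13$)
$s 863 = 13 \cdot 863 = 11219$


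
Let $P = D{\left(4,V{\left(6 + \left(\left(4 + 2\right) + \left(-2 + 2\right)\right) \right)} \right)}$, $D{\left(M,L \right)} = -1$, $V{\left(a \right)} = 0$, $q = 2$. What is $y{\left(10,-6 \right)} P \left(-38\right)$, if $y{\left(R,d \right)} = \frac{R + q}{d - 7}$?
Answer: $- \frac{456}{13} \approx -35.077$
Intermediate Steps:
$P = -1$
$y{\left(R,d \right)} = \frac{2 + R}{-7 + d}$ ($y{\left(R,d \right)} = \frac{R + 2}{d - 7} = \frac{2 + R}{-7 + d}$)
$y{\left(10,-6 \right)} P \left(-38\right) = \frac{2 + 10}{-7 - 6} \left(-1\right) \left(-38\right) = \frac{1}{-13} \cdot 12 \left(-1\right) \left(-38\right) = \left(- \frac{1}{13}\right) 12 \left(-1\right) \left(-38\right) = \left(- \frac{12}{13}\right) \left(-1\right) \left(-38\right) = \frac{12}{13} \left(-38\right) = - \frac{456}{13}$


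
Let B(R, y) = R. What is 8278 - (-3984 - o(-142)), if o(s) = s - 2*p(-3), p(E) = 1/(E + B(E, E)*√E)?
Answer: 72721/6 - I*√3/6 ≈ 12120.0 - 0.28868*I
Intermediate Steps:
p(E) = 1/(E + E^(3/2)) (p(E) = 1/(E + E*√E) = 1/(E + E^(3/2)))
o(s) = s - 2/(-3 - 3*I*√3) (o(s) = s - 2/(-3 + (-3)^(3/2)) = s - 2/(-3 - 3*I*√3))
8278 - (-3984 - o(-142)) = 8278 - (-3984 - (⅙ - 142 - I*√3/6)) = 8278 - (-3984 - (-851/6 - I*√3/6)) = 8278 - (-3984 + (851/6 + I*√3/6)) = 8278 - (-23053/6 + I*√3/6) = 8278 + (23053/6 - I*√3/6) = 72721/6 - I*√3/6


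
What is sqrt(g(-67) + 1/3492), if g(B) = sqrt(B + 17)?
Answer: sqrt(97 + 1693620*I*sqrt(2))/582 ≈ 1.8803 + 1.8803*I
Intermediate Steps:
g(B) = sqrt(17 + B)
sqrt(g(-67) + 1/3492) = sqrt(sqrt(17 - 67) + 1/3492) = sqrt(sqrt(-50) + 1/3492) = sqrt(5*I*sqrt(2) + 1/3492) = sqrt(1/3492 + 5*I*sqrt(2))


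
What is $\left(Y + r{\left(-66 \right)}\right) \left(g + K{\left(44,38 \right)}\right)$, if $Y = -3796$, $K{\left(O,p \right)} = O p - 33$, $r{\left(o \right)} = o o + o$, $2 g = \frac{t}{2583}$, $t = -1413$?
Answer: $\frac{232335363}{287} \approx 8.0953 \cdot 10^{5}$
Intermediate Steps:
$g = - \frac{157}{574}$ ($g = \frac{\left(-1413\right) \frac{1}{2583}}{2} = \frac{1}{2} \left(- \frac{157}{287}\right) = - \frac{157}{574} \approx -0.27352$)
$r{\left(o \right)} = o + o^{2}$ ($r{\left(o \right)} = o^{2} + o = o + o^{2}$)
$K{\left(O,p \right)} = -33 + O p$
$\left(Y + r{\left(-66 \right)}\right) \left(g + K{\left(44,38 \right)}\right) = \left(-3796 - 66 \left(1 - 66\right)\right) \left(- \frac{157}{574} + \left(-33 + 44 \cdot 38\right)\right) = \left(-3796 - -4290\right) \left(- \frac{157}{574} + \left(-33 + 1672\right)\right) = \left(-3796 + 4290\right) \left(- \frac{157}{574} + 1639\right) = 494 \cdot \frac{940629}{574} = \frac{232335363}{287}$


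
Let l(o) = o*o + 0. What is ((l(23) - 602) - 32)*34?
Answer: -3570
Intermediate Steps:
l(o) = o**2 (l(o) = o**2 + 0 = o**2)
((l(23) - 602) - 32)*34 = ((23**2 - 602) - 32)*34 = ((529 - 602) - 32)*34 = (-73 - 32)*34 = -105*34 = -3570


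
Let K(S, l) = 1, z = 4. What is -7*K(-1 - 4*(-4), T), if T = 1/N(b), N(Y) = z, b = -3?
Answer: -7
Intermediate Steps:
N(Y) = 4
T = ¼ (T = 1/4 = ¼ ≈ 0.25000)
-7*K(-1 - 4*(-4), T) = -7*1 = -7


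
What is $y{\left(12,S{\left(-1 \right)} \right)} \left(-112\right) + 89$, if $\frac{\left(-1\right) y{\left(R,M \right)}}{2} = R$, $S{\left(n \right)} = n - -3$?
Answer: $2777$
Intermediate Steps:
$S{\left(n \right)} = 3 + n$ ($S{\left(n \right)} = n + 3 = 3 + n$)
$y{\left(R,M \right)} = - 2 R$
$y{\left(12,S{\left(-1 \right)} \right)} \left(-112\right) + 89 = \left(-2\right) 12 \left(-112\right) + 89 = \left(-24\right) \left(-112\right) + 89 = 2688 + 89 = 2777$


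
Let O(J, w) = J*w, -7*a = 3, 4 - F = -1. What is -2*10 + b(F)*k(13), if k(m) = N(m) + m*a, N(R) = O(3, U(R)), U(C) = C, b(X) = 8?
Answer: 1732/7 ≈ 247.43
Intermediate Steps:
F = 5 (F = 4 - 1*(-1) = 4 + 1 = 5)
a = -3/7 (a = -⅐*3 = -3/7 ≈ -0.42857)
N(R) = 3*R
k(m) = 18*m/7 (k(m) = 3*m + m*(-3/7) = 3*m - 3*m/7 = 18*m/7)
-2*10 + b(F)*k(13) = -2*10 + 8*((18/7)*13) = -20 + 8*(234/7) = -20 + 1872/7 = 1732/7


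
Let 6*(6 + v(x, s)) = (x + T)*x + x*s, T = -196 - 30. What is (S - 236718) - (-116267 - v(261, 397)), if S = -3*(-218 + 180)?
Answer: -101551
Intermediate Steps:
S = 114 (S = -3*(-38) = 114)
T = -226
v(x, s) = -6 + s*x/6 + x*(-226 + x)/6 (v(x, s) = -6 + ((x - 226)*x + x*s)/6 = -6 + ((-226 + x)*x + s*x)/6 = -6 + (x*(-226 + x) + s*x)/6 = -6 + (s*x + x*(-226 + x))/6 = -6 + (s*x/6 + x*(-226 + x)/6) = -6 + s*x/6 + x*(-226 + x)/6)
(S - 236718) - (-116267 - v(261, 397)) = (114 - 236718) - (-116267 - (-6 - 113/3*261 + (1/6)*261**2 + (1/6)*397*261)) = -236604 - (-116267 - (-6 - 9831 + (1/6)*68121 + 34539/2)) = -236604 - (-116267 - (-6 - 9831 + 22707/2 + 34539/2)) = -236604 - (-116267 - 1*18786) = -236604 - (-116267 - 18786) = -236604 - 1*(-135053) = -236604 + 135053 = -101551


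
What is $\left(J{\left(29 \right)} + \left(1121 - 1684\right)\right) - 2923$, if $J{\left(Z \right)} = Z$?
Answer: $-3457$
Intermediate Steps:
$\left(J{\left(29 \right)} + \left(1121 - 1684\right)\right) - 2923 = \left(29 + \left(1121 - 1684\right)\right) - 2923 = \left(29 - 563\right) - 2923 = -534 - 2923 = -3457$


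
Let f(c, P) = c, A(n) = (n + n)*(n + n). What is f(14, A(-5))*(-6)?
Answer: -84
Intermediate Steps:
A(n) = 4*n² (A(n) = (2*n)*(2*n) = 4*n²)
f(14, A(-5))*(-6) = 14*(-6) = -84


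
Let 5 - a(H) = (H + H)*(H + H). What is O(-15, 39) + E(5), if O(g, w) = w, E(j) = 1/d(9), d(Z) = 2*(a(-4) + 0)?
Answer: 4601/118 ≈ 38.992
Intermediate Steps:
a(H) = 5 - 4*H**2 (a(H) = 5 - (H + H)*(H + H) = 5 - 2*H*2*H = 5 - 4*H**2)
d(Z) = -118 (d(Z) = 2*((5 - 4*(-4)**2) + 0) = 2*((5 - 4*16) + 0) = 2*((5 - 64) + 0) = 2*(-59 + 0) = 2*(-59) = -118)
E(j) = -1/118 (E(j) = 1/(-118) = -1/118)
O(-15, 39) + E(5) = 39 - 1/118 = 4601/118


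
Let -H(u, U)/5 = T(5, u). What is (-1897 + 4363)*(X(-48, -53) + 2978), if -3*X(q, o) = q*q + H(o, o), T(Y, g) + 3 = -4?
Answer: 5421090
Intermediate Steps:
T(Y, g) = -7 (T(Y, g) = -3 - 4 = -7)
H(u, U) = 35 (H(u, U) = -5*(-7) = 35)
X(q, o) = -35/3 - q²/3 (X(q, o) = -(q*q + 35)/3 = -(q² + 35)/3 = -(35 + q²)/3 = -35/3 - q²/3)
(-1897 + 4363)*(X(-48, -53) + 2978) = (-1897 + 4363)*((-35/3 - ⅓*(-48)²) + 2978) = 2466*((-35/3 - ⅓*2304) + 2978) = 2466*((-35/3 - 768) + 2978) = 2466*(-2339/3 + 2978) = 2466*(6595/3) = 5421090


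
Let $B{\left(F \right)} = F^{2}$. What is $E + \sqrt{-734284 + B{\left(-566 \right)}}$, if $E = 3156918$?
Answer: $3156918 + 6 i \sqrt{11498} \approx 3.1569 \cdot 10^{6} + 643.37 i$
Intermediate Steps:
$E + \sqrt{-734284 + B{\left(-566 \right)}} = 3156918 + \sqrt{-734284 + \left(-566\right)^{2}} = 3156918 + \sqrt{-734284 + 320356} = 3156918 + \sqrt{-413928} = 3156918 + 6 i \sqrt{11498}$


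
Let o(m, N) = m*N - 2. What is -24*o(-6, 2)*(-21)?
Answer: -7056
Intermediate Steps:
o(m, N) = -2 + N*m (o(m, N) = N*m - 2 = -2 + N*m)
-24*o(-6, 2)*(-21) = -24*(-2 + 2*(-6))*(-21) = -24*(-2 - 12)*(-21) = -24*(-14)*(-21) = 336*(-21) = -7056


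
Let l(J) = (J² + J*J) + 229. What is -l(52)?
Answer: -5637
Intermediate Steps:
l(J) = 229 + 2*J² (l(J) = (J² + J²) + 229 = 2*J² + 229 = 229 + 2*J²)
-l(52) = -(229 + 2*52²) = -(229 + 2*2704) = -(229 + 5408) = -1*5637 = -5637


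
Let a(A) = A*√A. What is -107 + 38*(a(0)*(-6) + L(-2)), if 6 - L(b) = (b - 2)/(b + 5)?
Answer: 515/3 ≈ 171.67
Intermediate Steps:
L(b) = 6 - (-2 + b)/(5 + b) (L(b) = 6 - (b - 2)/(b + 5) = 6 - (-2 + b)/(5 + b))
a(A) = A^(3/2)
-107 + 38*(a(0)*(-6) + L(-2)) = -107 + 38*(0^(3/2)*(-6) + (32 + 5*(-2))/(5 - 2)) = -107 + 38*(0*(-6) + (32 - 10)/3) = -107 + 38*(0 + (⅓)*22) = -107 + 38*(0 + 22/3) = -107 + 38*(22/3) = -107 + 836/3 = 515/3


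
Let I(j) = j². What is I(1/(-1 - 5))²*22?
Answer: 11/648 ≈ 0.016975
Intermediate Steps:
I(1/(-1 - 5))²*22 = ((1/(-1 - 5))²)²*22 = ((1/(-6))²)²*22 = ((-⅙)²)²*22 = (1/36)²*22 = (1/1296)*22 = 11/648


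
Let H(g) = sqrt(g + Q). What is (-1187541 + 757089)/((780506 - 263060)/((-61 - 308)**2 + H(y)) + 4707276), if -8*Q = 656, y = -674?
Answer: 71742*(-2*sqrt(21) + 45387*I)/(-35608218049*I + 1569092*sqrt(21)) ≈ -0.091444 - 1.4893e-11*I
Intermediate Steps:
Q = -82 (Q = -1/8*656 = -82)
H(g) = sqrt(-82 + g) (H(g) = sqrt(g - 82) = sqrt(-82 + g))
(-1187541 + 757089)/((780506 - 263060)/((-61 - 308)**2 + H(y)) + 4707276) = (-1187541 + 757089)/((780506 - 263060)/((-61 - 308)**2 + sqrt(-82 - 674)) + 4707276) = -430452/(517446/((-369)**2 + sqrt(-756)) + 4707276) = -430452/(517446/(136161 + 6*I*sqrt(21)) + 4707276) = -430452/(4707276 + 517446/(136161 + 6*I*sqrt(21)))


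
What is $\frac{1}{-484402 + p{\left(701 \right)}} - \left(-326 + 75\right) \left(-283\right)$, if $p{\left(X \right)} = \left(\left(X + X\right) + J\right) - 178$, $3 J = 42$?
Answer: $- \frac{34320588413}{483164} \approx -71033.0$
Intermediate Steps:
$J = 14$ ($J = \frac{1}{3} \cdot 42 = 14$)
$p{\left(X \right)} = -164 + 2 X$ ($p{\left(X \right)} = \left(\left(X + X\right) + 14\right) - 178 = \left(2 X + 14\right) - 178 = \left(14 + 2 X\right) - 178 = -164 + 2 X$)
$\frac{1}{-484402 + p{\left(701 \right)}} - \left(-326 + 75\right) \left(-283\right) = \frac{1}{-484402 + \left(-164 + 2 \cdot 701\right)} - \left(-326 + 75\right) \left(-283\right) = \frac{1}{-484402 + \left(-164 + 1402\right)} - \left(-251\right) \left(-283\right) = \frac{1}{-484402 + 1238} - 71033 = \frac{1}{-483164} - 71033 = - \frac{1}{483164} - 71033 = - \frac{34320588413}{483164}$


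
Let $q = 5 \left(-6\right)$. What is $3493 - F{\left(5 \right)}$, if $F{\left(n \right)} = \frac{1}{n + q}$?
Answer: $\frac{87326}{25} \approx 3493.0$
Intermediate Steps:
$q = -30$
$F{\left(n \right)} = \frac{1}{-30 + n}$ ($F{\left(n \right)} = \frac{1}{n - 30} = \frac{1}{-30 + n}$)
$3493 - F{\left(5 \right)} = 3493 - \frac{1}{-30 + 5} = 3493 - \frac{1}{-25} = 3493 - - \frac{1}{25} = 3493 + \frac{1}{25} = \frac{87326}{25}$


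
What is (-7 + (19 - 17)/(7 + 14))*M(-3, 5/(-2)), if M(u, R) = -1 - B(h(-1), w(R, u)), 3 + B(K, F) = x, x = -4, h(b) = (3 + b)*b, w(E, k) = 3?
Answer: -290/7 ≈ -41.429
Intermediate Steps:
h(b) = b*(3 + b)
B(K, F) = -7 (B(K, F) = -3 - 4 = -7)
M(u, R) = 6 (M(u, R) = -1 - 1*(-7) = -1 + 7 = 6)
(-7 + (19 - 17)/(7 + 14))*M(-3, 5/(-2)) = (-7 + (19 - 17)/(7 + 14))*6 = (-7 + 2/21)*6 = -145/21*6 = -290/7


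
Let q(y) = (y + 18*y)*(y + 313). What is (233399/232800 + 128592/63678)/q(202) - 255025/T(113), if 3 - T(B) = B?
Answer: 124542074693227385057/53718765639528000 ≈ 2318.4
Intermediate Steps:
q(y) = 19*y*(313 + y) (q(y) = (19*y)*(313 + y) = 19*y*(313 + y))
T(B) = 3 - B
(233399/232800 + 128592/63678)/q(202) - 255025/T(113) = (233399/232800 + 128592/63678)/((19*202*(313 + 202))) - 255025/(3 - 1*113) = (233399*(1/232800) + 128592*(1/63678))/((19*202*515)) - 255025/(3 - 113) = (233399/232800 + 21432/10613)/1976570 - 255025/(-110) = (7466433187/2470706400)*(1/1976570) - 255025*(-1/110) = 7466433187/4883524149048000 + 51005/22 = 124542074693227385057/53718765639528000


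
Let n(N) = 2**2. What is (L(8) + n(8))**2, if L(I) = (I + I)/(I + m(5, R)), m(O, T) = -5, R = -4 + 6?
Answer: 784/9 ≈ 87.111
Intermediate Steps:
R = 2
n(N) = 4
L(I) = 2*I/(-5 + I) (L(I) = (I + I)/(I - 5) = (2*I)/(-5 + I) = 2*I/(-5 + I))
(L(8) + n(8))**2 = (2*8/(-5 + 8) + 4)**2 = (2*8/3 + 4)**2 = (2*8*(1/3) + 4)**2 = (16/3 + 4)**2 = (28/3)**2 = 784/9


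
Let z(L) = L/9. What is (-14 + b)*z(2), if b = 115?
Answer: 202/9 ≈ 22.444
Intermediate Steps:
z(L) = L/9 (z(L) = L*(⅑) = L/9)
(-14 + b)*z(2) = (-14 + 115)*((⅑)*2) = 101*(2/9) = 202/9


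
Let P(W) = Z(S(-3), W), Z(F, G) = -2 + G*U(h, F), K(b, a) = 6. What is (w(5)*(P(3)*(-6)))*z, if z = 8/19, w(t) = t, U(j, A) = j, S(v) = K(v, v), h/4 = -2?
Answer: 6240/19 ≈ 328.42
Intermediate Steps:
h = -8 (h = 4*(-2) = -8)
S(v) = 6
Z(F, G) = -2 - 8*G (Z(F, G) = -2 + G*(-8) = -2 - 8*G)
P(W) = -2 - 8*W
z = 8/19 (z = 8*(1/19) = 8/19 ≈ 0.42105)
(w(5)*(P(3)*(-6)))*z = (5*((-2 - 8*3)*(-6)))*(8/19) = (5*((-2 - 24)*(-6)))*(8/19) = (5*(-26*(-6)))*(8/19) = (5*156)*(8/19) = 780*(8/19) = 6240/19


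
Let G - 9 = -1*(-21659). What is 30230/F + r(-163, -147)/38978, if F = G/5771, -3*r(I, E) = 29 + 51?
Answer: 5099997923195/633431478 ≈ 8051.4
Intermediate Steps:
r(I, E) = -80/3 (r(I, E) = -(29 + 51)/3 = -⅓*80 = -80/3)
G = 21668 (G = 9 - 1*(-21659) = 9 + 21659 = 21668)
F = 21668/5771 ≈ 3.7546
30230/F + r(-163, -147)/38978 = 30230/(21668/5771) - 80/3/38978 = 30230*(5771/21668) - 80/3*1/38978 = 87228665/10834 - 40/58467 = 5099997923195/633431478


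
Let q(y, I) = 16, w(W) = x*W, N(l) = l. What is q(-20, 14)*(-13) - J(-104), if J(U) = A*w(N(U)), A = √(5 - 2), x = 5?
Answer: -208 + 520*√3 ≈ 692.67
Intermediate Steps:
w(W) = 5*W
A = √3 ≈ 1.7320
J(U) = 5*U*√3 (J(U) = √3*(5*U) = 5*U*√3)
q(-20, 14)*(-13) - J(-104) = 16*(-13) - 5*(-104)*√3 = -208 - (-520)*√3 = -208 + 520*√3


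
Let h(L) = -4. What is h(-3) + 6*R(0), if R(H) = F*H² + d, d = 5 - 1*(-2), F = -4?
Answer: 38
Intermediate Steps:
d = 7 (d = 5 + 2 = 7)
R(H) = 7 - 4*H² (R(H) = -4*H² + 7 = 7 - 4*H²)
h(-3) + 6*R(0) = -4 + 6*(7 - 4*0²) = -4 + 6*(7 - 4*0) = -4 + 6*(7 + 0) = -4 + 6*7 = -4 + 42 = 38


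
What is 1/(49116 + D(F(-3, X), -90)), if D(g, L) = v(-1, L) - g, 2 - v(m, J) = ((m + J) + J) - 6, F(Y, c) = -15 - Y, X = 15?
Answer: 1/49317 ≈ 2.0277e-5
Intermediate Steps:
v(m, J) = 8 - m - 2*J (v(m, J) = 2 - (((m + J) + J) - 6) = 2 - (((J + m) + J) - 6) = 2 - ((m + 2*J) - 6) = 2 - (-6 + m + 2*J) = 2 + (6 - m - 2*J) = 8 - m - 2*J)
D(g, L) = 9 - g - 2*L (D(g, L) = (8 - 1*(-1) - 2*L) - g = (8 + 1 - 2*L) - g = (9 - 2*L) - g = 9 - g - 2*L)
1/(49116 + D(F(-3, X), -90)) = 1/(49116 + (9 - (-15 - 1*(-3)) - 2*(-90))) = 1/(49116 + (9 - (-15 + 3) + 180)) = 1/(49116 + (9 - 1*(-12) + 180)) = 1/(49116 + (9 + 12 + 180)) = 1/(49116 + 201) = 1/49317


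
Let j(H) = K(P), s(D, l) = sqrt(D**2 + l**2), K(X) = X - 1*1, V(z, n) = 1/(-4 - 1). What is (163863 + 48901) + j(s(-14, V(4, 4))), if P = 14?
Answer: 212777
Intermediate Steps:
V(z, n) = -1/5 (V(z, n) = 1/(-5) = -1/5)
K(X) = -1 + X (K(X) = X - 1 = -1 + X)
j(H) = 13 (j(H) = -1 + 14 = 13)
(163863 + 48901) + j(s(-14, V(4, 4))) = (163863 + 48901) + 13 = 212764 + 13 = 212777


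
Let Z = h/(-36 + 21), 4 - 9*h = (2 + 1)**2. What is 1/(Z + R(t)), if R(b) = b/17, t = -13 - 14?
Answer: -459/712 ≈ -0.64466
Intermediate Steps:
t = -27
R(b) = b/17 (R(b) = b*(1/17) = b/17)
h = -5/9 (h = 4/9 - (2 + 1)**2/9 = 4/9 - 1/9*3**2 = 4/9 - 1/9*9 = 4/9 - 1 = -5/9 ≈ -0.55556)
Z = 1/27 (Z = -5/9/(-36 + 21) = -5/9/(-15) = -1/15*(-5/9) = 1/27 ≈ 0.037037)
1/(Z + R(t)) = 1/(1/27 + (1/17)*(-27)) = 1/(1/27 - 27/17) = 1/(-712/459) = -459/712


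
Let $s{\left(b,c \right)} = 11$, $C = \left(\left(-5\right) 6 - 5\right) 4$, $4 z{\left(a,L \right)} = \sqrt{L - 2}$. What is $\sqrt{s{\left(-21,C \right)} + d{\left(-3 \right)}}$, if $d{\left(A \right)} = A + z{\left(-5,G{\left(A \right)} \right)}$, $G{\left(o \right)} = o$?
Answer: $\frac{\sqrt{32 + i \sqrt{5}}}{2} \approx 2.8302 + 0.098761 i$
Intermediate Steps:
$z{\left(a,L \right)} = \frac{\sqrt{-2 + L}}{4}$ ($z{\left(a,L \right)} = \frac{\sqrt{L - 2}}{4} = \frac{\sqrt{-2 + L}}{4}$)
$C = -140$ ($C = \left(-30 - 5\right) 4 = \left(-35\right) 4 = -140$)
$d{\left(A \right)} = A + \frac{\sqrt{-2 + A}}{4}$
$\sqrt{s{\left(-21,C \right)} + d{\left(-3 \right)}} = \sqrt{11 - \left(3 - \frac{\sqrt{-2 - 3}}{4}\right)} = \sqrt{11 - \left(3 - \frac{\sqrt{-5}}{4}\right)} = \sqrt{11 - \left(3 - \frac{i \sqrt{5}}{4}\right)} = \sqrt{8 + \frac{i \sqrt{5}}{4}}$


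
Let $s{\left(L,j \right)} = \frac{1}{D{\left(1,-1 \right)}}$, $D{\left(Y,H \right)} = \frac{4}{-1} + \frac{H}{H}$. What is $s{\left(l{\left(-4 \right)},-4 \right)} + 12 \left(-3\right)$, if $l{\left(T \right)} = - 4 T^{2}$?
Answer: $- \frac{109}{3} \approx -36.333$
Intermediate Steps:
$D{\left(Y,H \right)} = -3$ ($D{\left(Y,H \right)} = 4 \left(-1\right) + 1 = -4 + 1 = -3$)
$s{\left(L,j \right)} = - \frac{1}{3}$ ($s{\left(L,j \right)} = \frac{1}{-3} = - \frac{1}{3}$)
$s{\left(l{\left(-4 \right)},-4 \right)} + 12 \left(-3\right) = - \frac{1}{3} + 12 \left(-3\right) = - \frac{1}{3} - 36 = - \frac{109}{3}$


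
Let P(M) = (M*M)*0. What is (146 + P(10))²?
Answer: 21316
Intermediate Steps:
P(M) = 0 (P(M) = M²*0 = 0)
(146 + P(10))² = (146 + 0)² = 146² = 21316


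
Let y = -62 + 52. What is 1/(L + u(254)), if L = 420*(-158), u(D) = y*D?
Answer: -1/68900 ≈ -1.4514e-5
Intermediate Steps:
y = -10
u(D) = -10*D
L = -66360
1/(L + u(254)) = 1/(-66360 - 10*254) = 1/(-66360 - 2540) = 1/(-68900) = -1/68900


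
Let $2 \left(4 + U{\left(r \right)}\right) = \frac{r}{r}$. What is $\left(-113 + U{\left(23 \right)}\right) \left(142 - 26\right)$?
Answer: $-13514$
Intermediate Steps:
$U{\left(r \right)} = - \frac{7}{2}$ ($U{\left(r \right)} = -4 + \frac{r \frac{1}{r}}{2} = -4 + \frac{1}{2} \cdot 1 = -4 + \frac{1}{2} = - \frac{7}{2}$)
$\left(-113 + U{\left(23 \right)}\right) \left(142 - 26\right) = \left(-113 - \frac{7}{2}\right) \left(142 - 26\right) = \left(- \frac{233}{2}\right) 116 = -13514$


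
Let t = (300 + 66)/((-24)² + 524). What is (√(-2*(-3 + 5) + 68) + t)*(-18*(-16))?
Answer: 659952/275 ≈ 2399.8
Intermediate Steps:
t = 183/550 (t = 366/(576 + 524) = 366/1100 = 366*(1/1100) = 183/550 ≈ 0.33273)
(√(-2*(-3 + 5) + 68) + t)*(-18*(-16)) = (√(-2*(-3 + 5) + 68) + 183/550)*(-18*(-16)) = (√(-2*2 + 68) + 183/550)*288 = (√(-4 + 68) + 183/550)*288 = (√64 + 183/550)*288 = (8 + 183/550)*288 = (4583/550)*288 = 659952/275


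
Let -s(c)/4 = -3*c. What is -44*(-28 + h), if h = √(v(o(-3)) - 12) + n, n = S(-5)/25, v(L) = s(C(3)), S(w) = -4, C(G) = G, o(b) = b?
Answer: 30976/25 - 88*√6 ≈ 1023.5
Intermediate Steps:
s(c) = 12*c (s(c) = -(-12)*c = 12*c)
v(L) = 36 (v(L) = 12*3 = 36)
n = -4/25 ≈ -0.16000
h = -4/25 + 2*√6 (h = √(36 - 12) - 4/25 = √24 - 4/25 = 2*√6 - 4/25 = -4/25 + 2*√6 ≈ 4.7390)
-44*(-28 + h) = -44*(-28 + (-4/25 + 2*√6)) = -44*(-704/25 + 2*√6) = 30976/25 - 88*√6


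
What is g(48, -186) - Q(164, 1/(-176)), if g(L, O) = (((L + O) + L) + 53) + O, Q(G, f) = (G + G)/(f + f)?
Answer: 28641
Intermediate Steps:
Q(G, f) = G/f (Q(G, f) = (2*G)/((2*f)) = (2*G)*(1/(2*f)) = G/f)
g(L, O) = 53 + 2*L + 2*O (g(L, O) = ((O + 2*L) + 53) + O = (53 + O + 2*L) + O = 53 + 2*L + 2*O)
g(48, -186) - Q(164, 1/(-176)) = (53 + 2*48 + 2*(-186)) - 164/(1/(-176)) = (53 + 96 - 372) - 164/(-1/176) = -223 - 164*(-176) = -223 - 1*(-28864) = -223 + 28864 = 28641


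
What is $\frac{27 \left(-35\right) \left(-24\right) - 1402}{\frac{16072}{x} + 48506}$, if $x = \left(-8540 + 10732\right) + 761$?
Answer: $\frac{31416967}{71627145} \approx 0.43862$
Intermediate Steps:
$x = 2953$ ($x = 2192 + 761 = 2953$)
$\frac{27 \left(-35\right) \left(-24\right) - 1402}{\frac{16072}{x} + 48506} = \frac{27 \left(-35\right) \left(-24\right) - 1402}{\frac{16072}{2953} + 48506} = \frac{\left(-945\right) \left(-24\right) - 1402}{16072 \cdot \frac{1}{2953} + 48506} = \frac{22680 - 1402}{\frac{16072}{2953} + 48506} = \frac{21278}{\frac{143254290}{2953}} = 21278 \cdot \frac{2953}{143254290} = \frac{31416967}{71627145}$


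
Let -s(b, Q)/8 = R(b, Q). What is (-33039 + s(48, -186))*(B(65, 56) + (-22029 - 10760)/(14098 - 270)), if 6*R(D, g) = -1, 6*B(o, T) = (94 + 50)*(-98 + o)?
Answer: 1088713190845/41484 ≈ 2.6244e+7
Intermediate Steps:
B(o, T) = -2352 + 24*o (B(o, T) = ((94 + 50)*(-98 + o))/6 = (144*(-98 + o))/6 = (-14112 + 144*o)/6 = -2352 + 24*o)
R(D, g) = -⅙ (R(D, g) = (⅙)*(-1) = -⅙)
s(b, Q) = 4/3 (s(b, Q) = -8*(-⅙) = 4/3)
(-33039 + s(48, -186))*(B(65, 56) + (-22029 - 10760)/(14098 - 270)) = (-33039 + 4/3)*((-2352 + 24*65) + (-22029 - 10760)/(14098 - 270)) = -99113*((-2352 + 1560) - 32789/13828)/3 = -99113*(-792 - 32789*1/13828)/3 = -99113*(-792 - 32789/13828)/3 = -99113/3*(-10984565/13828) = 1088713190845/41484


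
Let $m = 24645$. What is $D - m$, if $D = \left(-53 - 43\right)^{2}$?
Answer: $-15429$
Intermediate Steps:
$D = 9216$ ($D = \left(-96\right)^{2} = 9216$)
$D - m = 9216 - 24645 = -15429$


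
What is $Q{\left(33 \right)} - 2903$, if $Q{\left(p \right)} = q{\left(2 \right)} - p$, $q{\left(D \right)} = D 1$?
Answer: $-2934$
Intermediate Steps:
$q{\left(D \right)} = D$
$Q{\left(p \right)} = 2 - p$
$Q{\left(33 \right)} - 2903 = \left(2 - 33\right) - 2903 = -31 - 2903 = -2934$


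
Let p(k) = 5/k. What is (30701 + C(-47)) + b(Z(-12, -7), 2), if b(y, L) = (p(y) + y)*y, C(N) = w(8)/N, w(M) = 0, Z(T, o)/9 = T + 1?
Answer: 40507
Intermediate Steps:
Z(T, o) = 9 + 9*T (Z(T, o) = 9*(T + 1) = 9*(1 + T) = 9 + 9*T)
C(N) = 0 (C(N) = 0/N = 0)
b(y, L) = y*(y + 5/y) (b(y, L) = (5/y + y)*y = (y + 5/y)*y = y*(y + 5/y))
(30701 + C(-47)) + b(Z(-12, -7), 2) = (30701 + 0) + (5 + (9 + 9*(-12))**2) = 30701 + (5 + (9 - 108)**2) = 30701 + (5 + (-99)**2) = 30701 + (5 + 9801) = 30701 + 9806 = 40507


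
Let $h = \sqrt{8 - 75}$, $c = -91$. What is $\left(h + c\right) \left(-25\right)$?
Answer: $2275 - 25 i \sqrt{67} \approx 2275.0 - 204.63 i$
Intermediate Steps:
$h = i \sqrt{67}$ ($h = \sqrt{-67} = i \sqrt{67} \approx 8.1853 i$)
$\left(h + c\right) \left(-25\right) = \left(i \sqrt{67} - 91\right) \left(-25\right) = \left(-91 + i \sqrt{67}\right) \left(-25\right) = 2275 - 25 i \sqrt{67}$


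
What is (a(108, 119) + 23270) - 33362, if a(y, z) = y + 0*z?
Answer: -9984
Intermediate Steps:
a(y, z) = y (a(y, z) = y + 0 = y)
(a(108, 119) + 23270) - 33362 = (108 + 23270) - 33362 = 23378 - 33362 = -9984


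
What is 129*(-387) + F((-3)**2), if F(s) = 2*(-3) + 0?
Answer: -49929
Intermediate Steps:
F(s) = -6 (F(s) = -6 + 0 = -6)
129*(-387) + F((-3)**2) = 129*(-387) - 6 = -49923 - 6 = -49929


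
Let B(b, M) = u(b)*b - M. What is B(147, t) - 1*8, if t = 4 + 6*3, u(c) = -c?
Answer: -21639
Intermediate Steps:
t = 22 (t = 4 + 18 = 22)
B(b, M) = -M - b² (B(b, M) = (-b)*b - M = -b² - M = -M - b²)
B(147, t) - 1*8 = (-1*22 - 1*147²) - 1*8 = (-22 - 1*21609) - 8 = (-22 - 21609) - 8 = -21631 - 8 = -21639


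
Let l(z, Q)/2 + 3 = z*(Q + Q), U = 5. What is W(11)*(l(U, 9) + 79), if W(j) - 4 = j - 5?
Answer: 2530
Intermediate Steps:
l(z, Q) = -6 + 4*Q*z (l(z, Q) = -6 + 2*(z*(Q + Q)) = -6 + 2*(z*(2*Q)) = -6 + 2*(2*Q*z) = -6 + 4*Q*z)
W(j) = -1 + j (W(j) = 4 + (j - 5) = 4 + (-5 + j) = -1 + j)
W(11)*(l(U, 9) + 79) = (-1 + 11)*((-6 + 4*9*5) + 79) = 10*((-6 + 180) + 79) = 10*(174 + 79) = 10*253 = 2530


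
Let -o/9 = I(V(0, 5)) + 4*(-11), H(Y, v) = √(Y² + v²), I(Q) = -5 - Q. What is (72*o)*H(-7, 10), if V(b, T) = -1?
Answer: 31104*√149 ≈ 3.7967e+5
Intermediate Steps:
o = 432 (o = -9*((-5 - 1*(-1)) + 4*(-11)) = -9*((-5 + 1) - 44) = -9*(-4 - 44) = -9*(-48) = 432)
(72*o)*H(-7, 10) = (72*432)*√((-7)² + 10²) = 31104*√(49 + 100) = 31104*√149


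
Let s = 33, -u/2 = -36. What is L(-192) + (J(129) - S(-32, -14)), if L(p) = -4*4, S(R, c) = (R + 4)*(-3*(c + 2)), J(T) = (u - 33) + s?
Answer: 1064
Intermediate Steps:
u = 72 (u = -2*(-36) = 72)
J(T) = 72 (J(T) = (72 - 33) + 33 = 39 + 33 = 72)
S(R, c) = (-6 - 3*c)*(4 + R) (S(R, c) = (4 + R)*(-3*(2 + c)) = (4 + R)*(-6 - 3*c) = (-6 - 3*c)*(4 + R))
L(p) = -16
L(-192) + (J(129) - S(-32, -14)) = -16 + (72 - (-24 - 12*(-14) - 6*(-32) - 3*(-32)*(-14))) = -16 + (72 - (-24 + 168 + 192 - 1344)) = -16 + (72 - 1*(-1008)) = -16 + (72 + 1008) = -16 + 1080 = 1064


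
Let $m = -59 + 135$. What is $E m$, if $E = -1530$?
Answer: $-116280$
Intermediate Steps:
$m = 76$
$E m = \left(-1530\right) 76 = -116280$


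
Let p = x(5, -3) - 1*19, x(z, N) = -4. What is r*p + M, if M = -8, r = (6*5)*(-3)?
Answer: 2062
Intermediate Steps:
r = -90 (r = 30*(-3) = -90)
p = -23 (p = -4 - 1*19 = -4 - 19 = -23)
r*p + M = -90*(-23) - 8 = 2070 - 8 = 2062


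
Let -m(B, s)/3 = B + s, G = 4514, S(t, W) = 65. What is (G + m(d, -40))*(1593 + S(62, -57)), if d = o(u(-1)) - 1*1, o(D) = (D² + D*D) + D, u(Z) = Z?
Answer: 7683172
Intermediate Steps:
o(D) = D + 2*D² (o(D) = (D² + D²) + D = 2*D² + D = D + 2*D²)
d = 0 (d = -(1 + 2*(-1)) - 1*1 = -(1 - 2) - 1 = -1*(-1) - 1 = 1 - 1 = 0)
m(B, s) = -3*B - 3*s (m(B, s) = -3*(B + s) = -3*B - 3*s)
(G + m(d, -40))*(1593 + S(62, -57)) = (4514 + (-3*0 - 3*(-40)))*(1593 + 65) = (4514 + (0 + 120))*1658 = (4514 + 120)*1658 = 4634*1658 = 7683172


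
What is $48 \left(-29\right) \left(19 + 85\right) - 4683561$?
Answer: $-4828329$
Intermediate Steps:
$48 \left(-29\right) \left(19 + 85\right) - 4683561 = \left(-1392\right) 104 - 4683561 = -144768 - 4683561 = -4828329$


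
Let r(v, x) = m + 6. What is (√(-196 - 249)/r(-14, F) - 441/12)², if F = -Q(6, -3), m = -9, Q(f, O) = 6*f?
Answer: 187361/144 + 49*I*√445/2 ≈ 1301.1 + 516.83*I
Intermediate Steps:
F = -36 (F = -6*6 = -1*36 = -36)
r(v, x) = -3 (r(v, x) = -9 + 6 = -3)
(√(-196 - 249)/r(-14, F) - 441/12)² = (√(-196 - 249)/(-3) - 441/12)² = (√(-445)*(-⅓) - 441*1/12)² = ((I*√445)*(-⅓) - 147/4)² = (-I*√445/3 - 147/4)² = (-147/4 - I*√445/3)²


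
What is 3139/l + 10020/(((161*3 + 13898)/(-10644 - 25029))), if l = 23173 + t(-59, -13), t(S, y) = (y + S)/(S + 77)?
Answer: -8281562382781/333193389 ≈ -24855.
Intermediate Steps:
t(S, y) = (S + y)/(77 + S)
l = 23169 (l = 23173 + (-59 - 13)/(77 - 59) = 23173 - 72/18 = 23173 + (1/18)*(-72) = 23173 - 4 = 23169)
3139/l + 10020/(((161*3 + 13898)/(-10644 - 25029))) = 3139/23169 + 10020/(((161*3 + 13898)/(-10644 - 25029))) = 3139*(1/23169) + 10020/(((483 + 13898)/(-35673))) = 3139/23169 + 10020/((14381*(-1/35673))) = 3139/23169 + 10020/(-14381/35673) = 3139/23169 + 10020*(-35673/14381) = 3139/23169 - 357443460/14381 = -8281562382781/333193389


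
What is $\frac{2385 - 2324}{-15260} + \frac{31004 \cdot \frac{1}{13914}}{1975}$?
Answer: $- \frac{120316811}{41934708900} \approx -0.0028691$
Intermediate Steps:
$\frac{2385 - 2324}{-15260} + \frac{31004 \cdot \frac{1}{13914}}{1975} = \left(2385 - 2324\right) \left(- \frac{1}{15260}\right) + 31004 \cdot \frac{1}{13914} \cdot \frac{1}{1975} = 61 \left(- \frac{1}{15260}\right) + \frac{15502}{6957} \cdot \frac{1}{1975} = - \frac{61}{15260} + \frac{15502}{13740075} = - \frac{120316811}{41934708900}$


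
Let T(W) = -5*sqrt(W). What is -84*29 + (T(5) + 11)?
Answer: -2425 - 5*sqrt(5) ≈ -2436.2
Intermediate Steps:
-84*29 + (T(5) + 11) = -84*29 + (-5*sqrt(5) + 11) = -2436 + (11 - 5*sqrt(5)) = -2425 - 5*sqrt(5)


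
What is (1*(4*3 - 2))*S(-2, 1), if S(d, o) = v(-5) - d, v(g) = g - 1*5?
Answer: -80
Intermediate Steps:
v(g) = -5 + g (v(g) = g - 5 = -5 + g)
S(d, o) = -10 - d (S(d, o) = (-5 - 5) - d = -10 - d)
(1*(4*3 - 2))*S(-2, 1) = (1*(4*3 - 2))*(-10 - 1*(-2)) = (1*(12 - 2))*(-10 + 2) = (1*10)*(-8) = 10*(-8) = -80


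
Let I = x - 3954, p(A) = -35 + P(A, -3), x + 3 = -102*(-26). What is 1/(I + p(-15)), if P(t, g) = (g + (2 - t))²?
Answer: -1/1144 ≈ -0.00087413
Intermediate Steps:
x = 2649 (x = -3 - 102*(-26) = -3 + 2652 = 2649)
P(t, g) = (2 + g - t)²
p(A) = -35 + (-1 - A)² (p(A) = -35 + (2 - 3 - A)² = -35 + (-1 - A)²)
I = -1305 (I = 2649 - 3954 = -1305)
1/(I + p(-15)) = 1/(-1305 + (-35 + (1 - 15)²)) = 1/(-1305 + (-35 + (-14)²)) = 1/(-1305 + (-35 + 196)) = 1/(-1305 + 161) = 1/(-1144) = -1/1144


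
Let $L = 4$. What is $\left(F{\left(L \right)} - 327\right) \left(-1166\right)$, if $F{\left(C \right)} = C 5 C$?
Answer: $288002$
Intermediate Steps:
$F{\left(C \right)} = 5 C^{2}$ ($F{\left(C \right)} = 5 C C = 5 C^{2}$)
$\left(F{\left(L \right)} - 327\right) \left(-1166\right) = \left(5 \cdot 4^{2} - 327\right) \left(-1166\right) = \left(5 \cdot 16 - 327\right) \left(-1166\right) = \left(80 - 327\right) \left(-1166\right) = \left(-247\right) \left(-1166\right) = 288002$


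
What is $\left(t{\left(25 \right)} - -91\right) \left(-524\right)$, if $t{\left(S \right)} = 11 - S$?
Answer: $-40348$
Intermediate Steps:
$\left(t{\left(25 \right)} - -91\right) \left(-524\right) = \left(\left(11 - 25\right) - -91\right) \left(-524\right) = \left(\left(11 - 25\right) + 91\right) \left(-524\right) = \left(-14 + 91\right) \left(-524\right) = 77 \left(-524\right) = -40348$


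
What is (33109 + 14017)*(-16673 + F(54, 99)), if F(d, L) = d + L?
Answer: -778521520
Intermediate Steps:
F(d, L) = L + d
(33109 + 14017)*(-16673 + F(54, 99)) = (33109 + 14017)*(-16673 + (99 + 54)) = 47126*(-16673 + 153) = 47126*(-16520) = -778521520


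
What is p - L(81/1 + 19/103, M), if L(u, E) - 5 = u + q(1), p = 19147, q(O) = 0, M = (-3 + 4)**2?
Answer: 1963264/103 ≈ 19061.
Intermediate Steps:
M = 1 (M = 1**2 = 1)
L(u, E) = 5 + u (L(u, E) = 5 + (u + 0) = 5 + u)
p - L(81/1 + 19/103, M) = 19147 - (5 + (81/1 + 19/103)) = 19147 - (5 + (81*1 + 19*(1/103))) = 19147 - (5 + (81 + 19/103)) = 19147 - (5 + 8362/103) = 19147 - 1*8877/103 = 19147 - 8877/103 = 1963264/103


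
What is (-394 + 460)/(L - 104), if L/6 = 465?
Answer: 33/1343 ≈ 0.024572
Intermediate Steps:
L = 2790 (L = 6*465 = 2790)
(-394 + 460)/(L - 104) = (-394 + 460)/(2790 - 104) = 66/2686 = 66*(1/2686) = 33/1343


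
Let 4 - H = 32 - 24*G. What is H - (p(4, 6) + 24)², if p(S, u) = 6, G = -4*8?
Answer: -1696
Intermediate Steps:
G = -32
H = -796 (H = 4 - (32 - 24*(-32)) = 4 - (32 + 768) = 4 - 1*800 = 4 - 800 = -796)
H - (p(4, 6) + 24)² = -796 - (6 + 24)² = -796 - 1*30² = -796 - 1*900 = -796 - 900 = -1696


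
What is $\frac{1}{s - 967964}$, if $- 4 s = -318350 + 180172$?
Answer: $- \frac{2}{1866839} \approx -1.0713 \cdot 10^{-6}$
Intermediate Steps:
$s = \frac{69089}{2}$ ($s = - \frac{-318350 + 180172}{4} = \left(- \frac{1}{4}\right) \left(-138178\right) = \frac{69089}{2} \approx 34545.0$)
$\frac{1}{s - 967964} = \frac{1}{\frac{69089}{2} - 967964} = \frac{1}{- \frac{1866839}{2}} = - \frac{2}{1866839}$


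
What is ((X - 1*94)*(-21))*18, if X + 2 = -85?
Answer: 68418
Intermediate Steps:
X = -87 (X = -2 - 85 = -87)
((X - 1*94)*(-21))*18 = ((-87 - 1*94)*(-21))*18 = ((-87 - 94)*(-21))*18 = -181*(-21)*18 = 3801*18 = 68418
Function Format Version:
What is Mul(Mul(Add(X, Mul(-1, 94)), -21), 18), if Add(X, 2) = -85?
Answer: 68418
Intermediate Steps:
X = -87 (X = Add(-2, -85) = -87)
Mul(Mul(Add(X, Mul(-1, 94)), -21), 18) = Mul(Mul(Add(-87, Mul(-1, 94)), -21), 18) = Mul(Mul(Add(-87, -94), -21), 18) = Mul(Mul(-181, -21), 18) = Mul(3801, 18) = 68418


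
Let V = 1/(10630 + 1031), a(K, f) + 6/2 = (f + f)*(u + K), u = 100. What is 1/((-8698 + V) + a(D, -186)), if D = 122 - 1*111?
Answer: -11661/582968372 ≈ -2.0003e-5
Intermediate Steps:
D = 11 (D = 122 - 111 = 11)
a(K, f) = -3 + 2*f*(100 + K) (a(K, f) = -3 + (f + f)*(100 + K) = -3 + (2*f)*(100 + K) = -3 + 2*f*(100 + K))
V = 1/11661 ≈ 8.5756e-5
1/((-8698 + V) + a(D, -186)) = 1/((-8698 + 1/11661) + (-3 + 200*(-186) + 2*11*(-186))) = 1/(-101427377/11661 + (-3 - 37200 - 4092)) = 1/(-101427377/11661 - 41295) = 1/(-582968372/11661) = -11661/582968372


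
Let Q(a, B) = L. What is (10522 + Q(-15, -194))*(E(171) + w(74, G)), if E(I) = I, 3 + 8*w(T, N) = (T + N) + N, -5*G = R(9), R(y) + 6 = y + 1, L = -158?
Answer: 18621517/10 ≈ 1.8622e+6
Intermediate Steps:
Q(a, B) = -158
R(y) = -5 + y (R(y) = -6 + (y + 1) = -6 + (1 + y) = -5 + y)
G = -⅘ (G = -(-5 + 9)/5 = -⅕*4 = -⅘ ≈ -0.80000)
w(T, N) = -3/8 + N/4 + T/8 (w(T, N) = -3/8 + ((T + N) + N)/8 = -3/8 + ((N + T) + N)/8 = -3/8 + (T + 2*N)/8 = -3/8 + (N/4 + T/8) = -3/8 + N/4 + T/8)
(10522 + Q(-15, -194))*(E(171) + w(74, G)) = (10522 - 158)*(171 + (-3/8 + (¼)*(-⅘) + (⅛)*74)) = 10364*(171 + (-3/8 - ⅕ + 37/4)) = 10364*(171 + 347/40) = 10364*(7187/40) = 18621517/10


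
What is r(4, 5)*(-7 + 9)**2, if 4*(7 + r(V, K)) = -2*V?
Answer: -36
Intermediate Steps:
r(V, K) = -7 - V/2 (r(V, K) = -7 + (-2*V)/4 = -7 - V/2)
r(4, 5)*(-7 + 9)**2 = (-7 - 1/2*4)*(-7 + 9)**2 = (-7 - 2)*2**2 = -9*4 = -36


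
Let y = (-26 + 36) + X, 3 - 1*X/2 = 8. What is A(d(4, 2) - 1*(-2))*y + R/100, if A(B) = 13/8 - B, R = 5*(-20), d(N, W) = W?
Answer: -1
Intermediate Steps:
X = -10 (X = 6 - 2*8 = 6 - 16 = -10)
R = -100
A(B) = 13/8 - B (A(B) = 13*(⅛) - B = 13/8 - B)
y = 0 (y = (-26 + 36) - 10 = 10 - 10 = 0)
A(d(4, 2) - 1*(-2))*y + R/100 = (13/8 - (2 - 1*(-2)))*0 - 100/100 = (13/8 - (2 + 2))*0 - 100*1/100 = (13/8 - 1*4)*0 - 1 = (13/8 - 4)*0 - 1 = -19/8*0 - 1 = 0 - 1 = -1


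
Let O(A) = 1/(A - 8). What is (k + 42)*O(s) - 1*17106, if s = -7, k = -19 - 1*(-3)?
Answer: -256616/15 ≈ -17108.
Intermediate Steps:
k = -16 (k = -19 + 3 = -16)
O(A) = 1/(-8 + A)
(k + 42)*O(s) - 1*17106 = (-16 + 42)/(-8 - 7) - 1*17106 = 26/(-15) - 17106 = 26*(-1/15) - 17106 = -26/15 - 17106 = -256616/15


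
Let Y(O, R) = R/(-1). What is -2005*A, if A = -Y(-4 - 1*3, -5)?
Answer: 10025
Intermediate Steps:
Y(O, R) = -R (Y(O, R) = R*(-1) = -R)
A = -5 (A = -(-1)*(-5) = -1*5 = -5)
-2005*A = -2005*(-5) = 10025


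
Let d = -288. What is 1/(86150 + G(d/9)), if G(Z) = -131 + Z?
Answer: 1/85987 ≈ 1.1630e-5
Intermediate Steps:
1/(86150 + G(d/9)) = 1/(86150 + (-131 - 288/9)) = 1/(86150 + (-131 - 288*⅑)) = 1/(86150 + (-131 - 32)) = 1/(86150 - 163) = 1/85987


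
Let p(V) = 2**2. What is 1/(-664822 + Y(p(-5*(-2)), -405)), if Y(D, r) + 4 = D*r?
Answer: -1/666446 ≈ -1.5005e-6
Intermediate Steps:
p(V) = 4
Y(D, r) = -4 + D*r
1/(-664822 + Y(p(-5*(-2)), -405)) = 1/(-664822 + (-4 + 4*(-405))) = 1/(-664822 + (-4 - 1620)) = 1/(-664822 - 1624) = 1/(-666446) = -1/666446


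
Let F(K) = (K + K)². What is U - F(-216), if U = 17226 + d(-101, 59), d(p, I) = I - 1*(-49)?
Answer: -169290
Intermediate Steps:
d(p, I) = 49 + I (d(p, I) = I + 49 = 49 + I)
F(K) = 4*K² (F(K) = (2*K)² = 4*K²)
U = 17334 (U = 17226 + (49 + 59) = 17226 + 108 = 17334)
U - F(-216) = 17334 - 4*(-216)² = 17334 - 4*46656 = 17334 - 1*186624 = 17334 - 186624 = -169290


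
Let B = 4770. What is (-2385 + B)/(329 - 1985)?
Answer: -265/184 ≈ -1.4402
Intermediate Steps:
(-2385 + B)/(329 - 1985) = (-2385 + 4770)/(329 - 1985) = 2385/(-1656) = 2385*(-1/1656) = -265/184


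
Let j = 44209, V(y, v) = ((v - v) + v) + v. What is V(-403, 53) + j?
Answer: 44315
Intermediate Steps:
V(y, v) = 2*v (V(y, v) = (0 + v) + v = v + v = 2*v)
V(-403, 53) + j = 2*53 + 44209 = 106 + 44209 = 44315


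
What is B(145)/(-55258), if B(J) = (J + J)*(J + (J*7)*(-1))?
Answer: 126150/27629 ≈ 4.5659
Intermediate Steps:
B(J) = -12*J**2 (B(J) = (2*J)*(J + (7*J)*(-1)) = (2*J)*(J - 7*J) = (2*J)*(-6*J) = -12*J**2)
B(145)/(-55258) = -12*145**2/(-55258) = -12*21025*(-1/55258) = -252300*(-1/55258) = 126150/27629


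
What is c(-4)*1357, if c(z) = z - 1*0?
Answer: -5428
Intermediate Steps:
c(z) = z (c(z) = z + 0 = z)
c(-4)*1357 = -4*1357 = -5428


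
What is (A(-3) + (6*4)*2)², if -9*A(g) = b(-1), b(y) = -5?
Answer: 190969/81 ≈ 2357.6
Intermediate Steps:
A(g) = 5/9 (A(g) = -⅑*(-5) = 5/9)
(A(-3) + (6*4)*2)² = (5/9 + (6*4)*2)² = (5/9 + 24*2)² = (5/9 + 48)² = (437/9)² = 190969/81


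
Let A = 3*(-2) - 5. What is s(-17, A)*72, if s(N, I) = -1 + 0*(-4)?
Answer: -72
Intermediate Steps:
A = -11 (A = -6 - 5 = -11)
s(N, I) = -1 (s(N, I) = -1 + 0 = -1)
s(-17, A)*72 = -1*72 = -72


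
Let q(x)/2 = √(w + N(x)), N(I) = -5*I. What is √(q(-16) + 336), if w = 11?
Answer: √(336 + 2*√91) ≈ 18.844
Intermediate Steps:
q(x) = 2*√(11 - 5*x)
√(q(-16) + 336) = √(2*√(11 - 5*(-16)) + 336) = √(2*√(11 + 80) + 336) = √(2*√91 + 336) = √(336 + 2*√91)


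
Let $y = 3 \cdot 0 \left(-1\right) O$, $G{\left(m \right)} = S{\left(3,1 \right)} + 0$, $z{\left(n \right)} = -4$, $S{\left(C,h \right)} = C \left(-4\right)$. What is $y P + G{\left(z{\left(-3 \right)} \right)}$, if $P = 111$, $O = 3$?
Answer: $-12$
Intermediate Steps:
$S{\left(C,h \right)} = - 4 C$
$G{\left(m \right)} = -12$ ($G{\left(m \right)} = \left(-4\right) 3 + 0 = -12 + 0 = -12$)
$y = 0$ ($y = 3 \cdot 0 \left(-1\right) 3 = 3 \cdot 0 \cdot 3 = 3 \cdot 0 = 0$)
$y P + G{\left(z{\left(-3 \right)} \right)} = 0 \cdot 111 - 12 = 0 - 12 = -12$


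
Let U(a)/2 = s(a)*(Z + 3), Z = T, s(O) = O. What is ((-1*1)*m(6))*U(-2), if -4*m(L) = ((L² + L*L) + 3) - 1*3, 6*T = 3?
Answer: -252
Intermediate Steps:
T = ½ (T = (⅙)*3 = ½ ≈ 0.50000)
Z = ½ ≈ 0.50000
U(a) = 7*a (U(a) = 2*(a*(½ + 3)) = 2*(a*(7/2)) = 2*(7*a/2) = 7*a)
m(L) = -L²/2 (m(L) = -(((L² + L*L) + 3) - 1*3)/4 = -(((L² + L²) + 3) - 3)/4 = -((2*L² + 3) - 3)/4 = -((3 + 2*L²) - 3)/4 = -L²/2)
((-1*1)*m(6))*U(-2) = ((-1*1)*(-½*6²))*(7*(-2)) = -(-1)*36/2*(-14) = -1*(-18)*(-14) = 18*(-14) = -252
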